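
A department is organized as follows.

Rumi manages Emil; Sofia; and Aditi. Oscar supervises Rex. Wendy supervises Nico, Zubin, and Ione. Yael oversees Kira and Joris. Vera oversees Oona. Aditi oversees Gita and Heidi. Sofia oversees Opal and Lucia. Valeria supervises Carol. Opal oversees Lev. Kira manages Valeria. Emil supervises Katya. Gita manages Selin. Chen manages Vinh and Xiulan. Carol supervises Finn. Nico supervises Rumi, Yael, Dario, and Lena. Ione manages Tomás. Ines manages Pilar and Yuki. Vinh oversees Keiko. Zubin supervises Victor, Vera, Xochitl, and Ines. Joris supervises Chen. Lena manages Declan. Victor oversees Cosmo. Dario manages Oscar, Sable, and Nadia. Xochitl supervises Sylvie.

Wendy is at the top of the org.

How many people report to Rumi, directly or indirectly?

10

Rumi directly manages Sofia, Aditi, Emil. Under Sofia: Lucia, Opal, Lev (3). Under Aditi: Heidi, Gita, Selin (3). Under Emil: Katya (1). So Rumi's organization is 3 direct reports plus everyone under them: 4 + 4 + 2 = 10.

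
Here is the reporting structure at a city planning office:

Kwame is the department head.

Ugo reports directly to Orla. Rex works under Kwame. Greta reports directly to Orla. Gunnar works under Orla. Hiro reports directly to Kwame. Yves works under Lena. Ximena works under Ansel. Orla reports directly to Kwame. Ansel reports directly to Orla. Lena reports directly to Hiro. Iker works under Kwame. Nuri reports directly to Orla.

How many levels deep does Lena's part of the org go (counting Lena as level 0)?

1

The longest chain under Lena runs Lena → Yves, which is 1 level below Lena.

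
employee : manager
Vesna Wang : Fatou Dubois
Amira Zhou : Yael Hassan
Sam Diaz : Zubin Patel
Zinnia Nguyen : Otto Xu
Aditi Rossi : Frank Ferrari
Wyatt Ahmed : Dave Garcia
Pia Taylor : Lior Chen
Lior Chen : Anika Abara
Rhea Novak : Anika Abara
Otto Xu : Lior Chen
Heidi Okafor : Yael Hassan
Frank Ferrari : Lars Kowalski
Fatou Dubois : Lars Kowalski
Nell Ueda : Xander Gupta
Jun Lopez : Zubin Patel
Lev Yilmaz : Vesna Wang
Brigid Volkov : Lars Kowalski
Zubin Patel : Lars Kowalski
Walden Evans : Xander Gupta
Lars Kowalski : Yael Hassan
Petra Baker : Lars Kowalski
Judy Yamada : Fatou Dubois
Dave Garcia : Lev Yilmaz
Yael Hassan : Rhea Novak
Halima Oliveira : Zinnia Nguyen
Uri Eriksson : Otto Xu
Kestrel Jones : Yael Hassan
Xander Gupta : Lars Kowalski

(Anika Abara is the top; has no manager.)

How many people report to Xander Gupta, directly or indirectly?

Xander Gupta directly manages Nell Ueda, Walden Evans. Nell Ueda has no reports. Walden Evans has no reports. So Xander Gupta's organization is 2 direct reports plus everyone under them: 1 + 1 = 2.

2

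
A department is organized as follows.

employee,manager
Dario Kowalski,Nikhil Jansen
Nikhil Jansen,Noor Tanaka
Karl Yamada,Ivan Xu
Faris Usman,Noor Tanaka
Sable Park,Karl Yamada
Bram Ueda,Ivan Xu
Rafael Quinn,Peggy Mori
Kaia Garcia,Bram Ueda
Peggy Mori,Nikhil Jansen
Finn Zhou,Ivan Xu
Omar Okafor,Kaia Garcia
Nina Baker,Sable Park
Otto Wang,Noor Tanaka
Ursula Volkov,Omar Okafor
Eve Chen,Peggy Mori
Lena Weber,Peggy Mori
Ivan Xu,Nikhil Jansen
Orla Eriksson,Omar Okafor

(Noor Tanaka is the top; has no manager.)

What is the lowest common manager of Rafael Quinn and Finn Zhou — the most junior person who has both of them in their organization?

Nikhil Jansen

Rafael Quinn's chain of managers is Peggy Mori, Nikhil Jansen, Noor Tanaka. Finn Zhou's chain of managers is Ivan Xu, Nikhil Jansen, Noor Tanaka. The first manager that appears in both chains is Nikhil Jansen.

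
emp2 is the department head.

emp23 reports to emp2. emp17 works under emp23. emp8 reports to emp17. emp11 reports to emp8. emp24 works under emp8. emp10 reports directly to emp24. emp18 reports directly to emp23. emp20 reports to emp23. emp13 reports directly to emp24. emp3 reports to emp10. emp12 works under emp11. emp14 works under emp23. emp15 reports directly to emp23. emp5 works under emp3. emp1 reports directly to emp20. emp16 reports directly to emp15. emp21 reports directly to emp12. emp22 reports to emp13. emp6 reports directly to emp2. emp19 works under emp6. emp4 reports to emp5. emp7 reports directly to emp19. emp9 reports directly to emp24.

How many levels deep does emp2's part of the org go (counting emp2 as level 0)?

8

The longest chain under emp2 runs emp2 → emp23 → emp17 → emp8 → emp24 → emp10 → emp3 → emp5 → emp4, which is 8 levels below emp2.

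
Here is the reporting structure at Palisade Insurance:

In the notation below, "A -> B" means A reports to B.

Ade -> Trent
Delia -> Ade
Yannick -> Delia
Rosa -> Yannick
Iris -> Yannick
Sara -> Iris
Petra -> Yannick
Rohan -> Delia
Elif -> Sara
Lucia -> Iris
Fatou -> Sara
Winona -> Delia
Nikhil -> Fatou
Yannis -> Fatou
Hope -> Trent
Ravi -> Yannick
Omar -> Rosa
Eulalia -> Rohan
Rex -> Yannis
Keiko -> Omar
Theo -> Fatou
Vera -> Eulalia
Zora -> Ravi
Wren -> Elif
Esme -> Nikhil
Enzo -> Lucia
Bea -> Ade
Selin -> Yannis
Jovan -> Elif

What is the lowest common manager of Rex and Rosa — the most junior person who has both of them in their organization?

Rex's chain of managers is Yannis, Fatou, Sara, Iris, Yannick, Delia, Ade, Trent. Rosa's chain of managers is Yannick, Delia, Ade, Trent. The first manager that appears in both chains is Yannick.

Yannick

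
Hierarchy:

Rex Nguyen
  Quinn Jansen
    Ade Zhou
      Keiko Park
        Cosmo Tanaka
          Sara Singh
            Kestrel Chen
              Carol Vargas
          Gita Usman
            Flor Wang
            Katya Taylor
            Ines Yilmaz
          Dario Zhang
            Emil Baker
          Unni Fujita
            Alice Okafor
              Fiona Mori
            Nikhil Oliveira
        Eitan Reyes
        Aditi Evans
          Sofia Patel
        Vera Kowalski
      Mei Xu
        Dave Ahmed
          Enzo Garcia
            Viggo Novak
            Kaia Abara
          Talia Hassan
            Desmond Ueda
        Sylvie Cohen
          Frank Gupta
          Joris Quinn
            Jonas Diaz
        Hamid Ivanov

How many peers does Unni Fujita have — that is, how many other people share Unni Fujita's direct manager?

Unni Fujita reports to Cosmo Tanaka. Cosmo Tanaka's other direct reports are Sara Singh, Gita Usman, Dario Zhang — 3 peers.

3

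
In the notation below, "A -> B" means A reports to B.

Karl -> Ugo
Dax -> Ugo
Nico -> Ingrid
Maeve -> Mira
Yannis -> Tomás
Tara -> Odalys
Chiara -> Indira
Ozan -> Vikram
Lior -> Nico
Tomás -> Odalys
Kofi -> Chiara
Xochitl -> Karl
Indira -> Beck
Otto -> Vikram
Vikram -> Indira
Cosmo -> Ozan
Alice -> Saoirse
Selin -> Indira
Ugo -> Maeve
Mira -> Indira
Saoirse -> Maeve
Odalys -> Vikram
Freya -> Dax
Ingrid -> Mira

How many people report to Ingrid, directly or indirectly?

2

Ingrid directly manages Nico. Under Nico: Lior (1). That's 2 in total.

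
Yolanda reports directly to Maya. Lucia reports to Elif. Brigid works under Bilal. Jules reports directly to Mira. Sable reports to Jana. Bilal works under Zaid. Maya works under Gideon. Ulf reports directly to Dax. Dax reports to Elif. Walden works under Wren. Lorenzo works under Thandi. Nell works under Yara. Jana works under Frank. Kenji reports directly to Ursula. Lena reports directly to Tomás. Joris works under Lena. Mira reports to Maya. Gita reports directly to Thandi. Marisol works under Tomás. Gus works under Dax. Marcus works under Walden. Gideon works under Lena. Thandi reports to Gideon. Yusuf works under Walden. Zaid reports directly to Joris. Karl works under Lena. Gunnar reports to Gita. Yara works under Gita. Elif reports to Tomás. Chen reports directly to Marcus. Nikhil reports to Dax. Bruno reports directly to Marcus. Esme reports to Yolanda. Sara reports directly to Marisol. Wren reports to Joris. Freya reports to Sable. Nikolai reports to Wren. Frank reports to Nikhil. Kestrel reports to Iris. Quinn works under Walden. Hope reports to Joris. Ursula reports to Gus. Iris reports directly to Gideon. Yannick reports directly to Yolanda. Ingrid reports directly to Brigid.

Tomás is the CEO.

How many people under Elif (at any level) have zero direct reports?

The people in Elif's organization with no one reporting to them are Lucia, Ulf, Kenji, Freya. That is 4.

4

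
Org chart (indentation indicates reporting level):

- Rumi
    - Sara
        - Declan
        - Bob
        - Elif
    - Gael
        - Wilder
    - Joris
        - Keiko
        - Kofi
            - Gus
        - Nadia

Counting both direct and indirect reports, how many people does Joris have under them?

Joris directly manages Keiko, Kofi, Nadia. Keiko has no reports. Under Kofi: Gus (1). Nadia has no reports. So Joris's organization is 3 direct reports plus everyone under them: 1 + 2 + 1 = 4.

4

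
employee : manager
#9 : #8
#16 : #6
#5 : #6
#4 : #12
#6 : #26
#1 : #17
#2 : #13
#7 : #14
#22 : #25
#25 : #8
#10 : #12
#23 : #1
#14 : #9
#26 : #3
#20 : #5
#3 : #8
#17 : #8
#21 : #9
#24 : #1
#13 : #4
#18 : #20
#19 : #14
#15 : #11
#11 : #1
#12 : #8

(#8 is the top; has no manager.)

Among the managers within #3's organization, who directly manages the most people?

#6

Direct-report counts within #3's organization: #3 has 1; #26 has 1; #6 has 2; #5 has 1; #20 has 1. The largest is 2, held by #6.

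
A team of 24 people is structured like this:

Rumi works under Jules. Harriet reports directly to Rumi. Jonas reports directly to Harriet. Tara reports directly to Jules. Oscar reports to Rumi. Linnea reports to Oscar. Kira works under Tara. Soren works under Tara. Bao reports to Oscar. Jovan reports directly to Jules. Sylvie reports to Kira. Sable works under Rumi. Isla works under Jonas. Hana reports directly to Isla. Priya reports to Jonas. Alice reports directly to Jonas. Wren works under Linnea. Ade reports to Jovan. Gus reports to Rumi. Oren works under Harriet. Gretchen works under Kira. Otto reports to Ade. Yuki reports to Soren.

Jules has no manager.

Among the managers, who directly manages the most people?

Direct-report counts: Jules has 3; Jovan has 1; Ade has 1; Tara has 2; Soren has 1; Kira has 2; Rumi has 4; Oscar has 2; Linnea has 1; Harriet has 2; Jonas has 3; Isla has 1. The largest is 4, held by Rumi.

Rumi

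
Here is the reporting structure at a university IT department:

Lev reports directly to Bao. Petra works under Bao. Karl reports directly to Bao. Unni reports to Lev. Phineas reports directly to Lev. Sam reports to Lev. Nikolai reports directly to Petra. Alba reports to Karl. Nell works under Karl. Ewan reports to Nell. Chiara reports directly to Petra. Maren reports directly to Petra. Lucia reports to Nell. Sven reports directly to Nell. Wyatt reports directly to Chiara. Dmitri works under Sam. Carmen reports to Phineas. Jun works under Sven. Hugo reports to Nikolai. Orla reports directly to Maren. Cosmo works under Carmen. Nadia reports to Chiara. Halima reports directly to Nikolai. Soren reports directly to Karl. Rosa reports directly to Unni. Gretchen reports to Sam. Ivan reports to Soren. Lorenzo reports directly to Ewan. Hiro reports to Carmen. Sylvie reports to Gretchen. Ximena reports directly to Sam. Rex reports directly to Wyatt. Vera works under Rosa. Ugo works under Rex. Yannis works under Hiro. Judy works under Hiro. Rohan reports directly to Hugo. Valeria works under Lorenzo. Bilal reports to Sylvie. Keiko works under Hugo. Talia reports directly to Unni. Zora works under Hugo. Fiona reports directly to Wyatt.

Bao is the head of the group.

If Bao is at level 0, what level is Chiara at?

2

Chain from Chiara up to Bao: Chiara → Petra → Bao. That is 2 steps up, so Chiara is 2 levels below Bao.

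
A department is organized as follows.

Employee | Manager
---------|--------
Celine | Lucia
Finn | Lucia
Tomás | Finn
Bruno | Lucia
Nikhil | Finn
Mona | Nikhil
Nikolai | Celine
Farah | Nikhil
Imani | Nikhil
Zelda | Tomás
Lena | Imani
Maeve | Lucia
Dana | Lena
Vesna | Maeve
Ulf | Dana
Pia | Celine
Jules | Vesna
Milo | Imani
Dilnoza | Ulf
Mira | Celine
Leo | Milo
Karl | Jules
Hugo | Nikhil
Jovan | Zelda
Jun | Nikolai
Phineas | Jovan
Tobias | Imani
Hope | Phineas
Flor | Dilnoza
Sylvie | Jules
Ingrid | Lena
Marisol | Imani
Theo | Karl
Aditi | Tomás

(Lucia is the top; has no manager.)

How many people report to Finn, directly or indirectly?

21

Finn directly manages Tomás, Nikhil. Under Tomás: Aditi, Zelda, Jovan, Phineas, Hope (5). Under Nikhil: Hugo, Imani, Marisol, Tobias, Milo, Leo, Lena, Ingrid, Dana, Ulf, Dilnoza, Flor, Farah, Mona (14). So Finn's organization is 2 direct reports plus everyone under them: 6 + 15 = 21.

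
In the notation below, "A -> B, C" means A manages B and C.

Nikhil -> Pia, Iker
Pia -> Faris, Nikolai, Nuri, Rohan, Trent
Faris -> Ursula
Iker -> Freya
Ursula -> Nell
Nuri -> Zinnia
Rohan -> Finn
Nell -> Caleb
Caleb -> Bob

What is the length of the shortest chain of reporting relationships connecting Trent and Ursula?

3

Trent is 1 level below Pia, and Ursula is 2 levels below Pia (their lowest common manager). The shortest path runs up from Trent to Pia and back down to Ursula: 1 + 2 = 3 links.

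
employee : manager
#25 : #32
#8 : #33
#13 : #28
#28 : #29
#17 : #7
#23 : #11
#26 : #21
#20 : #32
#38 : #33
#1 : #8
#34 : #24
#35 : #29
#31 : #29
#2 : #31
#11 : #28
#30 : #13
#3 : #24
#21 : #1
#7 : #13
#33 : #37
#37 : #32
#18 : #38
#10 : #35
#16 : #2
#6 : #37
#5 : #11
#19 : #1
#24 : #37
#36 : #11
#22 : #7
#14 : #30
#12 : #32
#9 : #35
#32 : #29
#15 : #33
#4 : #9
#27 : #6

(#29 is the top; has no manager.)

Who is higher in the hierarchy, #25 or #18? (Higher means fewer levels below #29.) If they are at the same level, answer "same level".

#25

#25 is 2 levels below #29; #18 is 5. #25 is higher.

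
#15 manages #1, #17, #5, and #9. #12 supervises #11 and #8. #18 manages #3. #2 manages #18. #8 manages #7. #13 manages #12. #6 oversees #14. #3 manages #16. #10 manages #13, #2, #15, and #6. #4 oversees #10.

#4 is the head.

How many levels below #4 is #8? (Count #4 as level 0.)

4

Chain from #8 up to #4: #8 → #12 → #13 → #10 → #4. That is 4 steps up, so #8 is 4 levels below #4.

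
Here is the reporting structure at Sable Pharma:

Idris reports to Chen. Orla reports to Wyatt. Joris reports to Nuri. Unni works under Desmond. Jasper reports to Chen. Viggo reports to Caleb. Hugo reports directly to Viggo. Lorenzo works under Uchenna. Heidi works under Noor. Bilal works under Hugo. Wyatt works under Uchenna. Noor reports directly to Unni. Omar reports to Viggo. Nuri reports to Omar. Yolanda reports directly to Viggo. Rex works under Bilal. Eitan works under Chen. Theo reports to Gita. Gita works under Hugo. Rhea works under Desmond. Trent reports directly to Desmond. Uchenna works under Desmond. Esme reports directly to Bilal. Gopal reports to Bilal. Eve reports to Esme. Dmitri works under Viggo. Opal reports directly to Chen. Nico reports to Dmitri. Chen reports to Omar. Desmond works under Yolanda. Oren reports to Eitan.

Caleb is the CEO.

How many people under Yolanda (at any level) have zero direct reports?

5

The people in Yolanda's organization with no one reporting to them are Rhea, Heidi, Trent, Orla, Lorenzo. That is 5.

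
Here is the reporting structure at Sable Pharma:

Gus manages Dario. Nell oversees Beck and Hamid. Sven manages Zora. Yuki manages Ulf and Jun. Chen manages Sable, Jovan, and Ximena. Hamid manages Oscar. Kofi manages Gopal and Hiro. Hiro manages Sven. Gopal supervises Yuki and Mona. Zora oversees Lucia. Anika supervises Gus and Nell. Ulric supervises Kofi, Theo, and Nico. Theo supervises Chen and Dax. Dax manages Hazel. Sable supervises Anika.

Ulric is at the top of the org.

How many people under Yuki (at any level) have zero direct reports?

The people in Yuki's organization with no one reporting to them are Jun, Ulf. That is 2.

2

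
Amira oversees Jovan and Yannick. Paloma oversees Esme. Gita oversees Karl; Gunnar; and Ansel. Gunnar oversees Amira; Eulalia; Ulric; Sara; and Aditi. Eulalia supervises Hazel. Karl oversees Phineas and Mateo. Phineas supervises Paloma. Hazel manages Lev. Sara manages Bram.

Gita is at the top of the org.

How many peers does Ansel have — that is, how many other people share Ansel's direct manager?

Ansel reports to Gita. Gita's other direct reports are Karl, Gunnar — 2 peers.

2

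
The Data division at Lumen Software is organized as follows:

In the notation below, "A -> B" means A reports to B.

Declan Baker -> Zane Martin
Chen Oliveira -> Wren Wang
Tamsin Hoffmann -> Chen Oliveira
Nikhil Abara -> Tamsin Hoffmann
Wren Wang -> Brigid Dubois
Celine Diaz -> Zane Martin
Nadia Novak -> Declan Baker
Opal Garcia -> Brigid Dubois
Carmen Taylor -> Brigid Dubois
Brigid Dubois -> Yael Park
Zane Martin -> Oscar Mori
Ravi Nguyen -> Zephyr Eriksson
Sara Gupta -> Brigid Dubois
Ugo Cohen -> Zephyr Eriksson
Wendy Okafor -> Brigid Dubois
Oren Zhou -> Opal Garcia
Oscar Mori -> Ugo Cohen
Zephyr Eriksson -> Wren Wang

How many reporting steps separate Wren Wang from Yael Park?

2

Chain from Wren Wang up to Yael Park: Wren Wang → Brigid Dubois → Yael Park. That is 2 steps up, so Wren Wang is 2 levels below Yael Park.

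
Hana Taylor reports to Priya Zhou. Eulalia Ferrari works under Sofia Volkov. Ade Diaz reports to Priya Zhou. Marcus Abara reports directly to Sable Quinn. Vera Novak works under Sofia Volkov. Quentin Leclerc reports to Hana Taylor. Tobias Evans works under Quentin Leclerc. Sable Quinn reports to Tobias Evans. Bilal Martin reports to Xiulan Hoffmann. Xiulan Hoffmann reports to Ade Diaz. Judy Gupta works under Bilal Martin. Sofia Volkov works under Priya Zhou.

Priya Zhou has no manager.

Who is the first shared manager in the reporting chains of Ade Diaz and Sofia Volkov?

Priya Zhou

Ade Diaz's chain of managers is Priya Zhou. Sofia Volkov's chain of managers is Priya Zhou. The first manager that appears in both chains is Priya Zhou.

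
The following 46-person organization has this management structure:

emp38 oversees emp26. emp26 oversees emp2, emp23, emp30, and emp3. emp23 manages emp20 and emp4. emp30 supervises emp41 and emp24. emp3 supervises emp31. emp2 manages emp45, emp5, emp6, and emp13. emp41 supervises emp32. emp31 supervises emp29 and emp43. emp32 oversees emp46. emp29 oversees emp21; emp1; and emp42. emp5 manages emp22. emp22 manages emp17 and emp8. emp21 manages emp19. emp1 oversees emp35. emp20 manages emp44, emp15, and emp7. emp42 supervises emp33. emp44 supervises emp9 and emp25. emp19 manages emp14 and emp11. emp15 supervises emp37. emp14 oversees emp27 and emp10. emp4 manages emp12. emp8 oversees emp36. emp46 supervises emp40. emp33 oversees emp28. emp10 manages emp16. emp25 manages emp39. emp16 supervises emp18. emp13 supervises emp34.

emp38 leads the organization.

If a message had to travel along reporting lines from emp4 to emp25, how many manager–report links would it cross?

emp4 is 1 level below emp23, and emp25 is 3 levels below emp23 (their lowest common manager). The shortest path runs up from emp4 to emp23 and back down to emp25: 1 + 3 = 4 links.

4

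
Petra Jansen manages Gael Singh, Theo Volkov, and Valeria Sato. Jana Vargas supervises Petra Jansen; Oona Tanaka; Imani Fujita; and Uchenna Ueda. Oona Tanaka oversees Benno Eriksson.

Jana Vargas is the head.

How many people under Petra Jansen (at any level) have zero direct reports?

The people in Petra Jansen's organization with no one reporting to them are Gael Singh, Valeria Sato, Theo Volkov. That is 3.

3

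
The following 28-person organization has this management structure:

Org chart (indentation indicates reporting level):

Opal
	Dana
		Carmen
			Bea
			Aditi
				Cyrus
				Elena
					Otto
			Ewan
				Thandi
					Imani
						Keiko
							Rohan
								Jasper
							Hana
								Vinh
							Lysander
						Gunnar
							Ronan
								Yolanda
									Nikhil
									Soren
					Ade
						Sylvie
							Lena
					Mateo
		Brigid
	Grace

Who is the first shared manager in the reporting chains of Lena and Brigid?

Dana

Lena's chain of managers is Sylvie, Ade, Thandi, Ewan, Carmen, Dana, Opal. Brigid's chain of managers is Dana, Opal. The first manager that appears in both chains is Dana.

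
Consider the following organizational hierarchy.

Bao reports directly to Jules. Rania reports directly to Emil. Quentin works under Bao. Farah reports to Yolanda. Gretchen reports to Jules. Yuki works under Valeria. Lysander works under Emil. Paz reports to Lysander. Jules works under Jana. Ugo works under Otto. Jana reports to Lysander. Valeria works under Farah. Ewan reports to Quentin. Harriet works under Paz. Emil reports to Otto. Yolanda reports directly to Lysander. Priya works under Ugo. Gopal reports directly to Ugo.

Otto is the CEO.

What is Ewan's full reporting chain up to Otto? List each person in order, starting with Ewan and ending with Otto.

Ewan -> Quentin -> Bao -> Jules -> Jana -> Lysander -> Emil -> Otto

Ewan reports to Quentin. Quentin reports to Bao. Bao reports to Jules. Jules reports to Jana. Jana reports to Lysander. Lysander reports to Emil. Emil reports to Otto. Otto is at the top.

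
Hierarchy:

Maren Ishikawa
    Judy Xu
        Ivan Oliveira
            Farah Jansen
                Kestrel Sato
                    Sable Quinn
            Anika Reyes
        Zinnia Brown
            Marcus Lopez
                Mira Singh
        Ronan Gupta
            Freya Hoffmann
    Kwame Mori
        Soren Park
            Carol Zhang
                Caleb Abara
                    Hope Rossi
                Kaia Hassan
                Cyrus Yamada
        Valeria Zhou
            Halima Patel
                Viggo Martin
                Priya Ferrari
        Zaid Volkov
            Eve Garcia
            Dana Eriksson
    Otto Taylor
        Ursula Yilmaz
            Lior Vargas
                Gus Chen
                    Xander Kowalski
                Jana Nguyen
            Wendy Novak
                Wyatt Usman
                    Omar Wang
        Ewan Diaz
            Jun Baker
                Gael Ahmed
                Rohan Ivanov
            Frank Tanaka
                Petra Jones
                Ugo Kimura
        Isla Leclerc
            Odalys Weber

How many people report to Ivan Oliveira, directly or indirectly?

4

Ivan Oliveira directly manages Farah Jansen, Anika Reyes. Under Farah Jansen: Kestrel Sato, Sable Quinn (2). Anika Reyes has no reports. So Ivan Oliveira's organization is 2 direct reports plus everyone under them: 3 + 1 = 4.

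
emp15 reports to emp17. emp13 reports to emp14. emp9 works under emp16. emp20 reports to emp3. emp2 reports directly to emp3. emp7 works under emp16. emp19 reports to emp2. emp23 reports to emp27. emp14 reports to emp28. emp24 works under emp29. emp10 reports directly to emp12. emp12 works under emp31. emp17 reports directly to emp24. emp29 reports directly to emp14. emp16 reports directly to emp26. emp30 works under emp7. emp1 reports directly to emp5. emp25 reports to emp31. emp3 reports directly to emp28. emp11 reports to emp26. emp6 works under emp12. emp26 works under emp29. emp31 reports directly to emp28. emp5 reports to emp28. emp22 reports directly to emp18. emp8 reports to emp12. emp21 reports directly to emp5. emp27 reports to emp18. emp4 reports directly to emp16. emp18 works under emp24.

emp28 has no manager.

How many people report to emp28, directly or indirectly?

emp28 directly manages emp5, emp14, emp31, emp3. Under emp5: emp21, emp1 (2). Under emp14: emp13, emp29, emp26, emp11, emp16, emp7, emp30, emp4, emp9, emp24, emp17, emp15, emp18, emp22, emp27, emp23 (16). Under emp31: emp25, emp12, emp8, emp6, emp10 (5). Under emp3: emp20, emp2, emp19 (3). So emp28's organization is 4 direct reports plus everyone under them: 3 + 17 + 6 + 4 = 30.

30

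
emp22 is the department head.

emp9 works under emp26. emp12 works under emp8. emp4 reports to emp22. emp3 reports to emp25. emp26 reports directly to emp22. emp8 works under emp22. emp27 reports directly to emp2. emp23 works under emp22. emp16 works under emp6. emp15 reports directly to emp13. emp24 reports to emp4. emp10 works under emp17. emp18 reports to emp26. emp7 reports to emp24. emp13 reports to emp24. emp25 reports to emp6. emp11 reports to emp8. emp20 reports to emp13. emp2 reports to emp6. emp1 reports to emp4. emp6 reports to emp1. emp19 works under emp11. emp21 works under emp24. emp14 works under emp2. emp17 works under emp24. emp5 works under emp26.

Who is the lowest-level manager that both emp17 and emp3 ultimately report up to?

emp4

emp17's chain of managers is emp24, emp4, emp22. emp3's chain of managers is emp25, emp6, emp1, emp4, emp22. The first manager that appears in both chains is emp4.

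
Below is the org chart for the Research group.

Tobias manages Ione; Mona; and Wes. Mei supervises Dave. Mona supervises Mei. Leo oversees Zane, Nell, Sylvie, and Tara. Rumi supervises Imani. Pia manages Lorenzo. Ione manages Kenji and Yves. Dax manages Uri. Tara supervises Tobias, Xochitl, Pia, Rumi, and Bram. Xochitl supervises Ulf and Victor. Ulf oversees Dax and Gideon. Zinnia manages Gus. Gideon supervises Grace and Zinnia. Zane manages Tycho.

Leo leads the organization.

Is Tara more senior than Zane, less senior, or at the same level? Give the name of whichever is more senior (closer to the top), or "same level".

same level

Both Tara and Zane are 1 level below Leo.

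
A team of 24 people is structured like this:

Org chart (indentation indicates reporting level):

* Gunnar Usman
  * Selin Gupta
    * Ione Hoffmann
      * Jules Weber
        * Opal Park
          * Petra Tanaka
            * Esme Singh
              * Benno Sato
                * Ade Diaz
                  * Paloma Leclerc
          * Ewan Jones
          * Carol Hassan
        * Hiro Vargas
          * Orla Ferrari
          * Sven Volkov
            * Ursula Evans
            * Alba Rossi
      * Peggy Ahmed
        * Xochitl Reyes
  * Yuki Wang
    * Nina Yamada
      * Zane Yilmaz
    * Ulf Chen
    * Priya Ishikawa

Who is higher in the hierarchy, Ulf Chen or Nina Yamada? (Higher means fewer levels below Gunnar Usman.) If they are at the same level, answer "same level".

same level

Both Ulf Chen and Nina Yamada are 2 levels below Gunnar Usman.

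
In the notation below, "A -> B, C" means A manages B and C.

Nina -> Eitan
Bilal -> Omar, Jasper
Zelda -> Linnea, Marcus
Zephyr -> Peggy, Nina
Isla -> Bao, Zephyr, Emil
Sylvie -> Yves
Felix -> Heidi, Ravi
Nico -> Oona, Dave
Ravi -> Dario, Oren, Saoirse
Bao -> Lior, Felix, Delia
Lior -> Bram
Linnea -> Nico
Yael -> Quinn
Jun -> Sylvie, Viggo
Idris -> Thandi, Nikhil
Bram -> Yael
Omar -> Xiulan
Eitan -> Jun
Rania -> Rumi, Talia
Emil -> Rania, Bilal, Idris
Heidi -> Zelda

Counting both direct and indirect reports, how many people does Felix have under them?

Felix directly manages Heidi, Ravi. Under Heidi: Zelda, Marcus, Linnea, Nico, Dave, Oona (6). Under Ravi: Saoirse, Oren, Dario (3). So Felix's organization is 2 direct reports plus everyone under them: 7 + 4 = 11.

11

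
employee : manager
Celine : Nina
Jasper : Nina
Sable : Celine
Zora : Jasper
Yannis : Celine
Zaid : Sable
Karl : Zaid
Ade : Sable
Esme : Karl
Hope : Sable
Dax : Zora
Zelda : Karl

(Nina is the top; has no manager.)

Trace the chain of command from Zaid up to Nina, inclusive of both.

Zaid reports to Sable. Sable reports to Celine. Celine reports to Nina. Nina is at the top.

Zaid -> Sable -> Celine -> Nina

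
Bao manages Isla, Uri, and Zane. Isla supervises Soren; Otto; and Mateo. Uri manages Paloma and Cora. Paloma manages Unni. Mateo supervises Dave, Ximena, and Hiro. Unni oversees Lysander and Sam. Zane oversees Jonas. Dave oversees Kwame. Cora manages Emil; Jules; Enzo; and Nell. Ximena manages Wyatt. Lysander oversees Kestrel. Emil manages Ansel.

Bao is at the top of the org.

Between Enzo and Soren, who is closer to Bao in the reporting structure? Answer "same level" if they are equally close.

Enzo is 3 levels below Bao; Soren is 2. Soren is higher.

Soren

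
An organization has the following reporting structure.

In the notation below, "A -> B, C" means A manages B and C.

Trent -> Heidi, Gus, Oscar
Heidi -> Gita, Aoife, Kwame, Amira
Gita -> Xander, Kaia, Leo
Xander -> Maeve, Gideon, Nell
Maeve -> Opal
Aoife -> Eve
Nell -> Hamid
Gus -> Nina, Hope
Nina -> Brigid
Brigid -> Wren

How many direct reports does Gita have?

Gita directly manages Xander, Kaia, Leo. That is 3 direct reports.

3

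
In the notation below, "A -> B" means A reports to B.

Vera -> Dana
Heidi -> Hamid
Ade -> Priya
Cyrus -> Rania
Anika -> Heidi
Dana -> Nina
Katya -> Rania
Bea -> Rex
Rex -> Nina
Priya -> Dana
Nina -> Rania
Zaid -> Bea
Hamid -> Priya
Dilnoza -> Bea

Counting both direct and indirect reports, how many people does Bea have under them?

2

Bea directly manages Zaid, Dilnoza. Zaid has no reports. Dilnoza has no reports. So Bea's organization is 2 direct reports plus everyone under them: 1 + 1 = 2.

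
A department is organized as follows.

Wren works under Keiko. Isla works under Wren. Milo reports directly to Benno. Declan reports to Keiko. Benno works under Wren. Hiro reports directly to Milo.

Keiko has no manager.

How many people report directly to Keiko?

Keiko directly manages Wren, Declan. That is 2 direct reports.

2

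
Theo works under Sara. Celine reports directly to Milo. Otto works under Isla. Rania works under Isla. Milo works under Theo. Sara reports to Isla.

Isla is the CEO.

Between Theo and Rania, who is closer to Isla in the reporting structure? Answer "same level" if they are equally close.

Theo is 2 levels below Isla; Rania is 1. Rania is higher.

Rania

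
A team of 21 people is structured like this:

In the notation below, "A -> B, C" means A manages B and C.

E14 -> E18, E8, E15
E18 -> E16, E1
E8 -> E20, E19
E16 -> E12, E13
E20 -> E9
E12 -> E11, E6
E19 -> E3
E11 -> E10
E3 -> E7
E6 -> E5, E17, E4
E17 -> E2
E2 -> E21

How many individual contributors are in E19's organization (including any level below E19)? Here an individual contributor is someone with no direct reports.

1

The only person in E19's organization with no one reporting to them is E7. That is 1.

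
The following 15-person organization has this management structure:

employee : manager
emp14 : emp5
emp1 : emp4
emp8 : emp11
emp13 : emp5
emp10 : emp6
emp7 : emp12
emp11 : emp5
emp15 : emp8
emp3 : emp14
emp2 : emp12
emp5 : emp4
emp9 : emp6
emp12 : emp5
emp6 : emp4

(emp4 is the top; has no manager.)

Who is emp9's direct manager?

emp9 reports directly to emp6.

emp6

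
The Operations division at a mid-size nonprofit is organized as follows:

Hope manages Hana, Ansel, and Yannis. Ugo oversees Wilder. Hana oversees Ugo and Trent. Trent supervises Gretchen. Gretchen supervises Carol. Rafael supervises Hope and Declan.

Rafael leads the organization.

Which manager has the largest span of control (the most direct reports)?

Hope

Direct-report counts: Rafael has 2; Hope has 3; Hana has 2; Ugo has 1; Trent has 1; Gretchen has 1. The largest is 3, held by Hope.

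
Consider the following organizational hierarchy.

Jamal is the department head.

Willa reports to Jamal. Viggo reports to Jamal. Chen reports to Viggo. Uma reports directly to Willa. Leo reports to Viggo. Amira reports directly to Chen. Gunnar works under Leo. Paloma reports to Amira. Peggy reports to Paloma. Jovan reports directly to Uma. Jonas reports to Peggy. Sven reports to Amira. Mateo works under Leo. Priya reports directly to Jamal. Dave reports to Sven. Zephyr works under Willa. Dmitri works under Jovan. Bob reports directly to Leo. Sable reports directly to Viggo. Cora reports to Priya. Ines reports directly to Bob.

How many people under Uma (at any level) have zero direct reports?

1

The only person in Uma's organization with no one reporting to them is Dmitri. That is 1.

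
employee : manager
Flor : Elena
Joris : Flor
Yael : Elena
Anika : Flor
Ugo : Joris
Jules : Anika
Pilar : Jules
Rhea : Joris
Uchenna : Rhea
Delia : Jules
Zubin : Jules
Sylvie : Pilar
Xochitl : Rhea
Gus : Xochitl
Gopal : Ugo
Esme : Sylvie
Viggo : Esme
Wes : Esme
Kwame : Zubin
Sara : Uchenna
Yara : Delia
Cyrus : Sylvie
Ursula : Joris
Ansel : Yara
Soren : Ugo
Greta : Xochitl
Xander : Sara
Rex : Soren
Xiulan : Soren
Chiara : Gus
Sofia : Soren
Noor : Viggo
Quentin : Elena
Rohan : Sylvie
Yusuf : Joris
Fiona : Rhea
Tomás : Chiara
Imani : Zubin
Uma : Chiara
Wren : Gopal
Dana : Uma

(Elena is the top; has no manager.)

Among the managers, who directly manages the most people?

Direct-report counts: Elena has 3; Flor has 2; Anika has 1; Jules has 3; Zubin has 2; Delia has 1; Yara has 1; Pilar has 1; Sylvie has 3; Esme has 2; Viggo has 1; Joris has 4; Rhea has 3; Xochitl has 2; Gus has 1; Chiara has 2; Uma has 1; Uchenna has 1; Sara has 1; Ugo has 2; Soren has 3; Gopal has 1. The largest is 4, held by Joris.

Joris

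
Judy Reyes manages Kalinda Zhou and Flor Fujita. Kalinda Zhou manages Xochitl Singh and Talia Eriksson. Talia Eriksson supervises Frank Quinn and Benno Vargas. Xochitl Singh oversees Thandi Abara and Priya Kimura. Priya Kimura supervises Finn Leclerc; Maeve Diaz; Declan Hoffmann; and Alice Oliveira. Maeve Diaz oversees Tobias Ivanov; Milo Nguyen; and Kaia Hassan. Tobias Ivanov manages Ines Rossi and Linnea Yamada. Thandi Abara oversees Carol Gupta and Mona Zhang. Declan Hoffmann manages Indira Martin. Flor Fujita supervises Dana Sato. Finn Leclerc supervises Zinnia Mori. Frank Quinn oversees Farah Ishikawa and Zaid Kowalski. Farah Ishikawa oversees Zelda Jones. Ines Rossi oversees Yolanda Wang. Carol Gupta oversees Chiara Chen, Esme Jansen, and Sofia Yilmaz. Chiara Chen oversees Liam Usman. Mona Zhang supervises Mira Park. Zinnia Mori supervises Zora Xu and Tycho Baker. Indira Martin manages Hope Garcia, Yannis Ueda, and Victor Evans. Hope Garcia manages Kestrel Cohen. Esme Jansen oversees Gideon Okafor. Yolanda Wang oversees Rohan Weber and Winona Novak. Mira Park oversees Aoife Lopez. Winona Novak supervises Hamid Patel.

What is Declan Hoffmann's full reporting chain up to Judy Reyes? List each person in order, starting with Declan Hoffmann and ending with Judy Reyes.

Declan Hoffmann reports to Priya Kimura. Priya Kimura reports to Xochitl Singh. Xochitl Singh reports to Kalinda Zhou. Kalinda Zhou reports to Judy Reyes. Judy Reyes is at the top.

Declan Hoffmann -> Priya Kimura -> Xochitl Singh -> Kalinda Zhou -> Judy Reyes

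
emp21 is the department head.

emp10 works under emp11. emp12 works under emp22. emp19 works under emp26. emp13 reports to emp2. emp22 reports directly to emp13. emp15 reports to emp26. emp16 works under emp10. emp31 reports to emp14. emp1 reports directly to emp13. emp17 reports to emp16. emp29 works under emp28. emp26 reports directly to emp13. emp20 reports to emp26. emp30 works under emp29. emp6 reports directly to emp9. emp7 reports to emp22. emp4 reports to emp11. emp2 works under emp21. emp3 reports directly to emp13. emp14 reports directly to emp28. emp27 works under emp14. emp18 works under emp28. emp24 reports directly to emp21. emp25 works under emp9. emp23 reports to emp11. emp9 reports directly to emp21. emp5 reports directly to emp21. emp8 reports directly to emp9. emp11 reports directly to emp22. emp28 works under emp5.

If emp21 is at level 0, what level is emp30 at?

4

Chain from emp30 up to emp21: emp30 → emp29 → emp28 → emp5 → emp21. That is 4 steps up, so emp30 is 4 levels below emp21.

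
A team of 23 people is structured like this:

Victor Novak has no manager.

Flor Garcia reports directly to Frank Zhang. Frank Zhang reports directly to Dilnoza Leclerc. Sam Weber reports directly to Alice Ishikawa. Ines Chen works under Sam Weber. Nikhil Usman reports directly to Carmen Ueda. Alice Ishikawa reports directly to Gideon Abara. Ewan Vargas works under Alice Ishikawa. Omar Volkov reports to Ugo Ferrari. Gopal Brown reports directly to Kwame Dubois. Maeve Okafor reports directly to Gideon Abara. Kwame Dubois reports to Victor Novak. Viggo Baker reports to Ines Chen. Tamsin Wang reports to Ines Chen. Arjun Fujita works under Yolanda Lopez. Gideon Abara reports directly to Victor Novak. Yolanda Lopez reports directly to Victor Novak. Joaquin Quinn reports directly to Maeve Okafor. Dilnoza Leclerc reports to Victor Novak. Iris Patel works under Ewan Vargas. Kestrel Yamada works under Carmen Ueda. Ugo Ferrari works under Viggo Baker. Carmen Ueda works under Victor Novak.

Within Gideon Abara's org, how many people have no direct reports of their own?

The people in Gideon Abara's organization with no one reporting to them are Joaquin Quinn, Iris Patel, Tamsin Wang, Omar Volkov. That is 4.

4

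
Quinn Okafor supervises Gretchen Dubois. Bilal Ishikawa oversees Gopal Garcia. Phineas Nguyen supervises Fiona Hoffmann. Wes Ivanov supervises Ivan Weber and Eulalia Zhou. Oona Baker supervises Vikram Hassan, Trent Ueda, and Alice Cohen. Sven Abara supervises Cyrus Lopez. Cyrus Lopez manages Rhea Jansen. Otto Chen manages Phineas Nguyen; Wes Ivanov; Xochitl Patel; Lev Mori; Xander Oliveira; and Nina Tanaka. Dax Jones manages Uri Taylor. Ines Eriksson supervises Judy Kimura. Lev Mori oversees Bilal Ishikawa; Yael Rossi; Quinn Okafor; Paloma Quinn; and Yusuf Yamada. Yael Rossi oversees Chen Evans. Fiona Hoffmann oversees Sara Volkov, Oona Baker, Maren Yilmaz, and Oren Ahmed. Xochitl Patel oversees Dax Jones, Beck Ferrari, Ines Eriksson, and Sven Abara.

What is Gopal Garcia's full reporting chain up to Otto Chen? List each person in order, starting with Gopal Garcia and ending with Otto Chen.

Gopal Garcia reports to Bilal Ishikawa. Bilal Ishikawa reports to Lev Mori. Lev Mori reports to Otto Chen. Otto Chen is at the top.

Gopal Garcia -> Bilal Ishikawa -> Lev Mori -> Otto Chen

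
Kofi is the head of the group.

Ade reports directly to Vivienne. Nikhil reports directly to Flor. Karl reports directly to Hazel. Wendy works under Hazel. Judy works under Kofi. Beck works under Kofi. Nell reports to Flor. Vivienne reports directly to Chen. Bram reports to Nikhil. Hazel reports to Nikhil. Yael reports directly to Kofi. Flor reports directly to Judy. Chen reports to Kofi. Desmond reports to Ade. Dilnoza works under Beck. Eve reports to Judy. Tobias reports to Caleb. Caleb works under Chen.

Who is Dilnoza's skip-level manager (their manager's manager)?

Kofi

Dilnoza reports to Beck, and Beck reports to Kofi. So Dilnoza's skip-level manager is Kofi.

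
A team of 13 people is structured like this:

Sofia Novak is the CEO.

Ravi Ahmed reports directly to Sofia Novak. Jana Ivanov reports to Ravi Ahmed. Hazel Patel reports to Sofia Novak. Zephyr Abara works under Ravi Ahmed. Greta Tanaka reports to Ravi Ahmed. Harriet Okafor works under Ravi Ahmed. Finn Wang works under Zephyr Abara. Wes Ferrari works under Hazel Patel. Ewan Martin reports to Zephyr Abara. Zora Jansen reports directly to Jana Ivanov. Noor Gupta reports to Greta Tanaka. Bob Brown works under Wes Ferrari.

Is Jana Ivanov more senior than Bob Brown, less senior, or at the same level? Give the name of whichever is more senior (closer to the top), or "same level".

Jana Ivanov is 2 levels below Sofia Novak; Bob Brown is 3. Jana Ivanov is higher.

Jana Ivanov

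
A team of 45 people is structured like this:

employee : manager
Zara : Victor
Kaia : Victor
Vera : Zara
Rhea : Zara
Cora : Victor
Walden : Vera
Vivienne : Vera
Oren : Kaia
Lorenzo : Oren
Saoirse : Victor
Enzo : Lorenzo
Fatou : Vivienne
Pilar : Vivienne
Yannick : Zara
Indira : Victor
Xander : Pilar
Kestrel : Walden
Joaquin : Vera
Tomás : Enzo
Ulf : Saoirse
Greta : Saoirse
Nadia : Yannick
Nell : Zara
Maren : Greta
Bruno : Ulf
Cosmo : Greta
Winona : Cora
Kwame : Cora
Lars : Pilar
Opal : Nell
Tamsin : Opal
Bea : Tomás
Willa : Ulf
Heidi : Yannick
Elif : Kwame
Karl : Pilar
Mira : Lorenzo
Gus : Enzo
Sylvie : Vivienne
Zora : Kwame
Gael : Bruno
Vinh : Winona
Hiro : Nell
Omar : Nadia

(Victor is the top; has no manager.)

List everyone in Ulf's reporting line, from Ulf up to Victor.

Ulf reports to Saoirse. Saoirse reports to Victor. Victor is at the top.

Ulf -> Saoirse -> Victor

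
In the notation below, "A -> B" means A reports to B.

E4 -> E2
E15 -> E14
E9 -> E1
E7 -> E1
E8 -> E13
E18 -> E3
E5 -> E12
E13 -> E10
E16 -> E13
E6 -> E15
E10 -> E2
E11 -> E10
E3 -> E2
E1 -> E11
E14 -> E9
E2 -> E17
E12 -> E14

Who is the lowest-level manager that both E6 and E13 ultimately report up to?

E10

E6's chain of managers is E15, E14, E9, E1, E11, E10, E2, E17. E13's chain of managers is E10, E2, E17. The first manager that appears in both chains is E10.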